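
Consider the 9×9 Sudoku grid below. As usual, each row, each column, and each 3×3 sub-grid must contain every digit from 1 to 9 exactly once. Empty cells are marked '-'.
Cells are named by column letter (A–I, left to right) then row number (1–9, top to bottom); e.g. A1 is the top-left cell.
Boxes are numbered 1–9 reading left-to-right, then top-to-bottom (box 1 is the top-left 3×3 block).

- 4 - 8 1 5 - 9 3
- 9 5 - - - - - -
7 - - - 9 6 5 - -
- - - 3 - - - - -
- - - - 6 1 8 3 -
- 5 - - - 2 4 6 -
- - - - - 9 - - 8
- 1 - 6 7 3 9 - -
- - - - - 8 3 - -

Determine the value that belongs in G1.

Cell G1 itself could take any of {2, 6, 7} by direct elimination.
Consider where 7 can go in row 1.
A1 is out (column A already has a 7).
C1 is out (box 1 already has a 7).
So the only cell in row 1 that can hold 7 is G1.
Therefore G1 = 7.

7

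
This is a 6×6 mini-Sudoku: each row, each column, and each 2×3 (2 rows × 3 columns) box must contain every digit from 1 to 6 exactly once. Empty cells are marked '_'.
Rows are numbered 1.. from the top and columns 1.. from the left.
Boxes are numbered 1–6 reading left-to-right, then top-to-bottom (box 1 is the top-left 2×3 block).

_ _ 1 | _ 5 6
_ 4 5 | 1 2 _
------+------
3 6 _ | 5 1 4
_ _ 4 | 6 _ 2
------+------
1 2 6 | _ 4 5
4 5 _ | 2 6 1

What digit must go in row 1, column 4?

Cell row 1, column 4 itself could take any of {3, 4} by direct elimination.
Consider where 4 can go in box 2.
row 2, column 6 is out (row 2 already has a 4).
So the only cell in box 2 that can hold 4 is row 1, column 4.
Therefore row 1, column 4 = 4.

4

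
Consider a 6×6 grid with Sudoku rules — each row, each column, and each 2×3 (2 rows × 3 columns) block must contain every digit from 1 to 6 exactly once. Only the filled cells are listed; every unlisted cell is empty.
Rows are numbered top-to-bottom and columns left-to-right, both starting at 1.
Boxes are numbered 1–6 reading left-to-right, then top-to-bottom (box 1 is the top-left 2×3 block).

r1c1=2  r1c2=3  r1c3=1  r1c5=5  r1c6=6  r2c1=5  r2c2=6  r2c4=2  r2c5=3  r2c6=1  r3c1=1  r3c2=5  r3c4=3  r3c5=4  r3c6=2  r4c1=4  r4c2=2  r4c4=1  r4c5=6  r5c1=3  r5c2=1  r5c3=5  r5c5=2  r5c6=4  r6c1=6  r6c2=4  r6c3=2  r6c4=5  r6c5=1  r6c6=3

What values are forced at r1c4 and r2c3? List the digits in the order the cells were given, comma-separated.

For r1c4:
  Row 1 already contains {1, 2, 3, 5, 6}.
  Column 4 already contains {1, 2, 3, 5}.
  Its 2×3 block (box 2) already contains {1, 2, 3, 5, 6}.
  The only value from 1–6 not eliminated is 4, so r1c4 = 4.
For r2c3:
  Row 2 already contains {1, 2, 3, 5, 6}.
  Column 3 already contains {1, 2, 5}.
  Its 2×3 block (box 1) already contains {1, 2, 3, 5, 6}.
  The only value from 1–6 not eliminated is 4, so r2c3 = 4.

4,4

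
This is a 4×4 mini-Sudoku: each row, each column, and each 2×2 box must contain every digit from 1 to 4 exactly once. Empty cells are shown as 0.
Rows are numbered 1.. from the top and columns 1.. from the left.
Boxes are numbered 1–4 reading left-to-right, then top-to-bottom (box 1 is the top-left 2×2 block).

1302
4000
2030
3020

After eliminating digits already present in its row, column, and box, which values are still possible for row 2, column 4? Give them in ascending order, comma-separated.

1,3

Row 2 already contains {4}.
Column 4 already contains {2}.
Its 2×2 block (box 2) already contains {2}.
Removing those from 1–4 leaves {1, 3} as the candidates for row 2, column 4.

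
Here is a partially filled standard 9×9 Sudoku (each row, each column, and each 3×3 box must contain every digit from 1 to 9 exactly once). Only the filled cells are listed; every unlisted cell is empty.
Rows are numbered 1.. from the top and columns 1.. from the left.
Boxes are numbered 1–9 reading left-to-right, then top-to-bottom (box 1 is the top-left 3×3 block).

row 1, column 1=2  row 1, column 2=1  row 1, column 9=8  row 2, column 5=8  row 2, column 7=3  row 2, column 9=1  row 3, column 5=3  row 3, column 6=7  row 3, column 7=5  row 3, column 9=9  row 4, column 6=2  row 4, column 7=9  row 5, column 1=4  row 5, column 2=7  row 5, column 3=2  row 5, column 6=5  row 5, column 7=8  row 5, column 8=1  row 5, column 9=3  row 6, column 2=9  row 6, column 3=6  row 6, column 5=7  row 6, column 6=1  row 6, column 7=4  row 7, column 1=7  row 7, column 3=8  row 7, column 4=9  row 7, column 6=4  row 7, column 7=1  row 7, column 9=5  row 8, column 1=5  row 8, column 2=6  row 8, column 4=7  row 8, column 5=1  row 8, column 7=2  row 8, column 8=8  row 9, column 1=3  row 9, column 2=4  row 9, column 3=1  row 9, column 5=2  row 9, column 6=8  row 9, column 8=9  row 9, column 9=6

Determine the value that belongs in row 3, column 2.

Row 3 already contains {3, 5, 7, 9}.
Column 2 already contains {1, 4, 6, 7, 9}.
Its 3×3 block (box 1) already contains {1, 2}.
The only value from 1–9 not eliminated is 8, so row 3, column 2 = 8.

8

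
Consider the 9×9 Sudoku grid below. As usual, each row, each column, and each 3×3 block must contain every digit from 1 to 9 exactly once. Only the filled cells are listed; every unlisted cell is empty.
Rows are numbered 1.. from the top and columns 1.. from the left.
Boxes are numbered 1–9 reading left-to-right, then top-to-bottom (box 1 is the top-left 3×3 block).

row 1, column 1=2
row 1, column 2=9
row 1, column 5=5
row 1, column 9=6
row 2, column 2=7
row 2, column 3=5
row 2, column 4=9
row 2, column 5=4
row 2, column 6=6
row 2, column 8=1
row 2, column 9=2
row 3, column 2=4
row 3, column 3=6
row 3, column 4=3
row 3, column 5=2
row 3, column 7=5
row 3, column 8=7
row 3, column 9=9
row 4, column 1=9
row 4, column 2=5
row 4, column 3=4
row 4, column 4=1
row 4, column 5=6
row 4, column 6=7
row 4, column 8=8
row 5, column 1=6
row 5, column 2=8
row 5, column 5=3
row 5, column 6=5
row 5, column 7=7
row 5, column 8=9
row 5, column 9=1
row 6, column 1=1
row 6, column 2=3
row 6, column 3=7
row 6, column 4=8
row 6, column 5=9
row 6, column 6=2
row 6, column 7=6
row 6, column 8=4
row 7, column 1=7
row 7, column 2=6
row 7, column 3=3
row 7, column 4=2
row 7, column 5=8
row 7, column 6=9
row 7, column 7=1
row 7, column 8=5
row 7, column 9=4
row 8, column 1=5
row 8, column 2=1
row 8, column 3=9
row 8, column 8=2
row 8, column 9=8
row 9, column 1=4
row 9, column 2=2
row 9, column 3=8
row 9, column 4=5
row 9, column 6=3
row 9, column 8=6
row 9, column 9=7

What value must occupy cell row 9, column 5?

Row 9 already contains {2, 3, 4, 5, 6, 7, 8}.
Column 5 already contains {2, 3, 4, 5, 6, 8, 9}.
Its 3×3 block (box 8) already contains {2, 3, 5, 8, 9}.
The only value from 1–9 not eliminated is 1, so row 9, column 5 = 1.

1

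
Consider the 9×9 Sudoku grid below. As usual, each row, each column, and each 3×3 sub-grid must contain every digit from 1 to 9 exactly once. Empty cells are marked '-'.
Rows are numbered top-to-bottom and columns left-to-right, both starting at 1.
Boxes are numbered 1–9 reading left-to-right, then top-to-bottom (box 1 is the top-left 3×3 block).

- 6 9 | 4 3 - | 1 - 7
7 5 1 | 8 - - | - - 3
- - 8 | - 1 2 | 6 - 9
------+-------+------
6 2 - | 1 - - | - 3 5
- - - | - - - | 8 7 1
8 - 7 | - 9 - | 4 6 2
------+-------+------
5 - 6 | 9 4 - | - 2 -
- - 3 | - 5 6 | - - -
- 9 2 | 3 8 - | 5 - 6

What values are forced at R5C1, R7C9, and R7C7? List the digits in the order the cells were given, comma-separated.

9,8,3

For R5C1:
  Consider where 9 can go in column 1.
  R1C1 is out (row 1 already has a 9).
  R3C1 is out (row 3 already has a 9).
  R8C1 is out (box 7 already has a 9).
  R9C1 is out (row 9 already has a 9).
  So the only cell in column 1 that can hold 9 is R5C1.
  So R5C1 = 9.
For R7C9:
  Row 7 already contains {2, 4, 5, 6, 9}.
  Column 9 already contains {1, 2, 3, 5, 6, 7, 9}.
  Its 3×3 block (box 9) already contains {2, 5, 6}.
  The only value from 1–9 not eliminated is 8, so R7C9 = 8.
For R7C7:
  Consider where 3 can go in row 7.
  R7C2 is out (box 7 already has a 3).
  R7C6 is out (box 8 already has a 3).
  R7C9 is out (column 9 already has a 3).
  So the only cell in row 7 that can hold 3 is R7C7.
  So R7C7 = 3.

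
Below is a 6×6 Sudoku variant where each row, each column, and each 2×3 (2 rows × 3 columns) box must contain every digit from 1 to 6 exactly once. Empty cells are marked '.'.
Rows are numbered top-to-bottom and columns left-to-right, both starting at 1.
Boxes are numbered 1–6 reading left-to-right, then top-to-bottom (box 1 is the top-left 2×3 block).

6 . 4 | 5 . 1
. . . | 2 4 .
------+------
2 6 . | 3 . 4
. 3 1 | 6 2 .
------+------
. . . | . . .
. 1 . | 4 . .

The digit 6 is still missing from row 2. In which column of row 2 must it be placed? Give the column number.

6

Consider where 6 can go in row 2.
R2C1 is out (column 1 already has a 6).
R2C2 is out (column 2 already has a 6).
R2C3 is out (box 1 already has a 6).
So the only cell in row 2 that can hold 6 is R2C6.
That is column 6.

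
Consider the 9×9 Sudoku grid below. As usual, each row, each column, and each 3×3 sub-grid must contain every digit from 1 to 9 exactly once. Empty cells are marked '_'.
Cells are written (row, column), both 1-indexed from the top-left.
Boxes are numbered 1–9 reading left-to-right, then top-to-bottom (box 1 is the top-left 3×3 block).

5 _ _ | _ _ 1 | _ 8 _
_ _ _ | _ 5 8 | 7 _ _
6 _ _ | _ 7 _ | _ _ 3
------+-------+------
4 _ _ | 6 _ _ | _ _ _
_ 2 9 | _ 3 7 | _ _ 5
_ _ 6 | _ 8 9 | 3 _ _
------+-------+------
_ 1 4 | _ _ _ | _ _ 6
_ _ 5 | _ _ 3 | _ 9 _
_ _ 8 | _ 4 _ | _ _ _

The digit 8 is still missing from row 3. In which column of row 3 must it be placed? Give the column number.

Consider where 8 can go in row 3.
(3,3) is out (column 3 already has a 8).
(3,4) is out (box 2 already has a 8).
(3,6) is out (column 6 already has a 8).
(3,7) is out (box 3 already has a 8).
(3,8) is out (column 8 already has a 8).
So the only cell in row 3 that can hold 8 is (3,2).
That is column 2.

2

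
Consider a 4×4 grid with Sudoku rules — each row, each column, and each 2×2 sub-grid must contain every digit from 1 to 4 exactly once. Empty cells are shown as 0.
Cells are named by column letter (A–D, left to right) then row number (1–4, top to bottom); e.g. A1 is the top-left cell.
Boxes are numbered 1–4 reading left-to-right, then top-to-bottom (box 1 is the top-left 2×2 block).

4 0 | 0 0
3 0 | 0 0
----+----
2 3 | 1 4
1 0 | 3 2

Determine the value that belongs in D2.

Row 2 already contains {3}.
Column D already contains {2, 4}.
Its 2×2 block (box 2) already contains {}.
The only value from 1–4 not eliminated is 1, so D2 = 1.

1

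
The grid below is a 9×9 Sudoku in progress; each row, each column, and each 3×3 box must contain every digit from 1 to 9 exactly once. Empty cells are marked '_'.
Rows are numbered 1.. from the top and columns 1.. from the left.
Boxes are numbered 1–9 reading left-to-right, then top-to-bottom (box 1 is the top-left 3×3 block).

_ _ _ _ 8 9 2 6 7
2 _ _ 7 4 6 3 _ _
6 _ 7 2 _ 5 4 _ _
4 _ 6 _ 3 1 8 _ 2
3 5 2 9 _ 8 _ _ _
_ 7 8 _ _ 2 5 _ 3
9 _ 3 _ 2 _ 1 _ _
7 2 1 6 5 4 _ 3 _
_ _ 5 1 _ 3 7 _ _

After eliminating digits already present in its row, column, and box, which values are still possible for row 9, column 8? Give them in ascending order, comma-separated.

Row 9 already contains {1, 3, 5, 7}.
Column 8 already contains {3, 6}.
Its 3×3 block (box 9) already contains {1, 3, 7}.
Removing those from 1–9 leaves {2, 4, 8, 9} as the candidates for row 9, column 8.

2,4,8,9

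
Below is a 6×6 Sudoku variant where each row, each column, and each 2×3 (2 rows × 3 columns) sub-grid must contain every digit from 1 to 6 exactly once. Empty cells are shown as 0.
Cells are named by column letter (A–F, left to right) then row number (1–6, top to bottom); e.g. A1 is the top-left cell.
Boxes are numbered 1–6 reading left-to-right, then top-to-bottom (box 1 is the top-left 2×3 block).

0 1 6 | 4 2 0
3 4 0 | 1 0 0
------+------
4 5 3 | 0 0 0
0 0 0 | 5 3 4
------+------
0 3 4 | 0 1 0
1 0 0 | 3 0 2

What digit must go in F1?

3

Cell F1 itself could take any of {3, 5} by direct elimination.
Consider where 3 can go in row 1.
A1 is out (column A already has a 3).
So the only cell in row 1 that can hold 3 is F1.
Therefore F1 = 3.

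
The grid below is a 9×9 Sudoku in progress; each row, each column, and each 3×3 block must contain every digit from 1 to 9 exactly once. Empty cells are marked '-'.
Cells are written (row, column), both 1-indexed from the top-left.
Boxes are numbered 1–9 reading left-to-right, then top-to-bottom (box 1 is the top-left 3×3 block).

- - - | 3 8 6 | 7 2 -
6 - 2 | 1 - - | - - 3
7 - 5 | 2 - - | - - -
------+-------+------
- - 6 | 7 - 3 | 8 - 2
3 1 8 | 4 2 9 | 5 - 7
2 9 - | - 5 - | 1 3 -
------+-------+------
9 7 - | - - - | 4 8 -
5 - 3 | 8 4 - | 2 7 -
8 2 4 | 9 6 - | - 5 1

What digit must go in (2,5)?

7

Cell (2,5) itself could take any of {7, 9} by direct elimination.
Consider where 7 can go in column 5.
(3,5) is out (row 3 already has a 7).
(4,5) is out (row 4 already has a 7).
(7,5) is out (row 7 already has a 7).
So the only cell in column 5 that can hold 7 is (2,5).
Therefore (2,5) = 7.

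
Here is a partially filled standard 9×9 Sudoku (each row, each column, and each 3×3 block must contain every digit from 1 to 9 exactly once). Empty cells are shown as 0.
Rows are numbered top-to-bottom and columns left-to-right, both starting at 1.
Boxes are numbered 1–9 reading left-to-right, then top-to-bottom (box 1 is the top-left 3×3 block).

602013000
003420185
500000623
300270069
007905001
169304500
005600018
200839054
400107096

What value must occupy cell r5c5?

6

Cell r5c5 itself could take any of {6, 8} by direct elimination.
Consider where 6 can go in box 5.
r4c6 is out (row 4 already has a 6).
r6c5 is out (row 6 already has a 6).
So the only cell in box 5 that can hold 6 is r5c5.
Therefore r5c5 = 6.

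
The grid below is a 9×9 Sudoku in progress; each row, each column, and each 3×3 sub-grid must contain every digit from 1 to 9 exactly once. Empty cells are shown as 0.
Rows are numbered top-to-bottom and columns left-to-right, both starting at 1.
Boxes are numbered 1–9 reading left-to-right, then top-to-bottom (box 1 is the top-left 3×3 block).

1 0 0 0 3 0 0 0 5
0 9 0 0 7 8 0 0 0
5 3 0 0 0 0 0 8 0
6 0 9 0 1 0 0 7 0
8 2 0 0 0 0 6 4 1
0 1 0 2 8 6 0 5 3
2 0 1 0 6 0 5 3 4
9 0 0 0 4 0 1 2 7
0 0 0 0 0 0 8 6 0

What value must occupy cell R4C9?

Cell R4C9 itself could take any of {2, 8} by direct elimination.
Consider where 8 can go in column 9.
R2C9 is out (row 2 already has a 8).
R3C9 is out (row 3 already has a 8).
R9C9 is out (row 9 already has a 8).
So the only cell in column 9 that can hold 8 is R4C9.
Therefore R4C9 = 8.

8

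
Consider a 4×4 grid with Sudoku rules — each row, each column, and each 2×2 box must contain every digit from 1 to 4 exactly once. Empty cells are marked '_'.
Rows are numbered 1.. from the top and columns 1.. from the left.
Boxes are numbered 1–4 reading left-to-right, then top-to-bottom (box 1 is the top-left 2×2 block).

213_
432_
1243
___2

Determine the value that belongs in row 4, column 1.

3

Row 4 already contains {2}.
Column 1 already contains {1, 2, 4}.
Its 2×2 block (box 3) already contains {1, 2}.
The only value from 1–4 not eliminated is 3, so row 4, column 1 = 3.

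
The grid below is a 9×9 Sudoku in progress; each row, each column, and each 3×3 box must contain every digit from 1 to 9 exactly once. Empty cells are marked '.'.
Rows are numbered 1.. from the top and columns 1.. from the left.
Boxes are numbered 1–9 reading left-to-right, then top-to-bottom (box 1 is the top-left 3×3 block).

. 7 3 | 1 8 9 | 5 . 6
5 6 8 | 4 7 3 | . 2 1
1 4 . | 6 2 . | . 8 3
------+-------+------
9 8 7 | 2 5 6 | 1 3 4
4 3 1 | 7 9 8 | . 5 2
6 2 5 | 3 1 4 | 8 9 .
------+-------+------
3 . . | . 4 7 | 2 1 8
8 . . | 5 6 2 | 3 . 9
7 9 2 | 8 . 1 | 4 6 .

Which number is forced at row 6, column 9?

7

Row 6 already contains {1, 2, 3, 4, 5, 6, 8, 9}.
Column 9 already contains {1, 2, 3, 4, 6, 8, 9}.
Its 3×3 block (box 6) already contains {1, 2, 3, 4, 5, 8, 9}.
The only value from 1–9 not eliminated is 7, so row 6, column 9 = 7.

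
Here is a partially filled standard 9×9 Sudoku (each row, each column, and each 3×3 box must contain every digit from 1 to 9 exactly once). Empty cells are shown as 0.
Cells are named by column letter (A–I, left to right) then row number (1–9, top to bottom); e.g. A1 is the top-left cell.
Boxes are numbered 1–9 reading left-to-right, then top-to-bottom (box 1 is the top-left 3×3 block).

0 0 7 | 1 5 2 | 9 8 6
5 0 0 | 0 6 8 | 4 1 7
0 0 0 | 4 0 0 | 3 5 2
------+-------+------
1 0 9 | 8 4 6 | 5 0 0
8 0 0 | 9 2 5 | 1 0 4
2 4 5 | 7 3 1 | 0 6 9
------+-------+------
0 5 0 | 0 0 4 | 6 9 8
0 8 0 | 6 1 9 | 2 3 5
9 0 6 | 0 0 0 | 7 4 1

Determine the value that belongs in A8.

7

Cell A8 itself could take any of {4, 7} by direct elimination.
Consider where 7 can go in row 8.
C8 is out (column C already has a 7).
So the only cell in row 8 that can hold 7 is A8.
Therefore A8 = 7.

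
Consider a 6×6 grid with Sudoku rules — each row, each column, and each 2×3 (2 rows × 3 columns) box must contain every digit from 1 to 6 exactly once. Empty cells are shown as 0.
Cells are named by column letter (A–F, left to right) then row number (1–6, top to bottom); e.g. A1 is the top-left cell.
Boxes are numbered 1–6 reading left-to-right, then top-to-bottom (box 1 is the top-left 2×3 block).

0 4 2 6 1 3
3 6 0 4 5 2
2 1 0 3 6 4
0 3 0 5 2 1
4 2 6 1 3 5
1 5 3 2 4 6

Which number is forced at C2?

Row 2 already contains {2, 3, 4, 5, 6}.
Column C already contains {2, 3, 6}.
Its 2×3 block (box 1) already contains {2, 3, 4, 6}.
The only value from 1–6 not eliminated is 1, so C2 = 1.

1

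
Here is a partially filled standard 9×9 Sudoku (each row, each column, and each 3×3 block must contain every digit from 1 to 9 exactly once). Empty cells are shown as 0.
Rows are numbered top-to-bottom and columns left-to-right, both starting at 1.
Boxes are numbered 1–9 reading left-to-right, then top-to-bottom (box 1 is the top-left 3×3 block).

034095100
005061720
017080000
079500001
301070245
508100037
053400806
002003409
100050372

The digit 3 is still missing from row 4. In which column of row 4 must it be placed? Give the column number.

Consider where 3 can go in row 4.
R4C1 is out (column 1 already has a 3).
R4C6 is out (column 6 already has a 3).
R4C7 is out (column 7 already has a 3).
R4C8 is out (column 8 already has a 3).
So the only cell in row 4 that can hold 3 is R4C5.
That is column 5.

5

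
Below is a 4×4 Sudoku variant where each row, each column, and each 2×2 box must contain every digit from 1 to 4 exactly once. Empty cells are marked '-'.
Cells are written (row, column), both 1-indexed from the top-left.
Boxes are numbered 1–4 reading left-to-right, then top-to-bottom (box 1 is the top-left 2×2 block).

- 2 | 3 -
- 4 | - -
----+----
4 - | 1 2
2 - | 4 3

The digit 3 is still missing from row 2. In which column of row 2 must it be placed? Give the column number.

1

Consider where 3 can go in row 2.
(2,3) is out (column 3 already has a 3).
(2,4) is out (column 4 already has a 3).
So the only cell in row 2 that can hold 3 is (2,1).
That is column 1.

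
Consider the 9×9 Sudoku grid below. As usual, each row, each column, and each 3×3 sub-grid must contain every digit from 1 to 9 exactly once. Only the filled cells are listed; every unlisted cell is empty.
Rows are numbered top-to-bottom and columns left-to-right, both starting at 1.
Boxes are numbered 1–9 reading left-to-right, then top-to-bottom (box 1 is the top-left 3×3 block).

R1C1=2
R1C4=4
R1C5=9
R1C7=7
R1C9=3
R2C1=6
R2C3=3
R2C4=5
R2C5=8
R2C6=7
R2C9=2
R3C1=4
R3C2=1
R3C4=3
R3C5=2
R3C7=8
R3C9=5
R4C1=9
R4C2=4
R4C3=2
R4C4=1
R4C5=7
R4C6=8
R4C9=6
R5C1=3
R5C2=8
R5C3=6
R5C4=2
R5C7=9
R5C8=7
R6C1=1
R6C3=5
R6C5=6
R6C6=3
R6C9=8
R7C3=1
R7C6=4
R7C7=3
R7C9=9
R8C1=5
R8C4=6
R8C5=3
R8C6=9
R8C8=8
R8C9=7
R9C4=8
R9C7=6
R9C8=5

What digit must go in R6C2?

Row 6 already contains {1, 3, 5, 6, 8}.
Column 2 already contains {1, 4, 8}.
Its 3×3 block (box 4) already contains {1, 2, 3, 4, 5, 6, 8, 9}.
The only value from 1–9 not eliminated is 7, so R6C2 = 7.

7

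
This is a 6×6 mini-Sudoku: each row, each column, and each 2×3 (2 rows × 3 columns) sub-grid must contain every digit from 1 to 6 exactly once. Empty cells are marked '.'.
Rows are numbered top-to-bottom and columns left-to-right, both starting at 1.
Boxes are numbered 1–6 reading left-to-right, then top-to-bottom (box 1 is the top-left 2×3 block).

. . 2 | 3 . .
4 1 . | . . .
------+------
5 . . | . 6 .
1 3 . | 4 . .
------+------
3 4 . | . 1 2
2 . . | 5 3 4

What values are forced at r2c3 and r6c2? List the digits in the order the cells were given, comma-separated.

For r2c3:
  Consider where 3 can go in row 2.
  r2c4 is out (column 4 already has a 3).
  r2c5 is out (column 5 already has a 3).
  r2c6 is out (box 2 already has a 3).
  So the only cell in row 2 that can hold 3 is r2c3.
  So r2c3 = 3.
For r6c2:
  Row 6 already contains {2, 3, 4, 5}.
  Column 2 already contains {1, 3, 4}.
  Its 2×3 block (box 5) already contains {2, 3, 4}.
  The only value from 1–6 not eliminated is 6, so r6c2 = 6.

3,6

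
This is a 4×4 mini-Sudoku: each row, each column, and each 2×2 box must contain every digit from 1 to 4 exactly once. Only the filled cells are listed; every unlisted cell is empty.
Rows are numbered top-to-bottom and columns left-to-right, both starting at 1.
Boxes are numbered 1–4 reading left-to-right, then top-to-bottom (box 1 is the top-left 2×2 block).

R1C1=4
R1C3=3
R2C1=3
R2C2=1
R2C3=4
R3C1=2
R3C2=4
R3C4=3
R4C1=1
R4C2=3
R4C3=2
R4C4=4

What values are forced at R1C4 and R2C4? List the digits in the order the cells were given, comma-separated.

1,2

For R1C4:
  Consider where 1 can go in box 2.
  R2C4 is out (row 2 already has a 1).
  So the only cell in box 2 that can hold 1 is R1C4.
  So R1C4 = 1.
For R2C4:
  Row 2 already contains {1, 3, 4}.
  Column 4 already contains {3, 4}.
  Its 2×2 block (box 2) already contains {3, 4}.
  The only value from 1–4 not eliminated is 2, so R2C4 = 2.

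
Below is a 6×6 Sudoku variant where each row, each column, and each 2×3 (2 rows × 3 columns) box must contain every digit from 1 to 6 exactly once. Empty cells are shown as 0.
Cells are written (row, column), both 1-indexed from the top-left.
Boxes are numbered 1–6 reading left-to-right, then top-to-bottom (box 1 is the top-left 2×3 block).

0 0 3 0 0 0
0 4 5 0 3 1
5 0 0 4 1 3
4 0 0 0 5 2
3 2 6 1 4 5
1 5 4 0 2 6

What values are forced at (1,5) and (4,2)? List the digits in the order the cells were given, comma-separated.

For (1,5):
  Row 1 already contains {3}.
  Column 5 already contains {1, 2, 3, 4, 5}.
  Its 2×3 block (box 2) already contains {1, 3}.
  The only value from 1–6 not eliminated is 6, so (1,5) = 6.
For (4,2):
  Consider where 3 can go in column 2.
  (1,2) is out (row 1 already has a 3).
  (3,2) is out (row 3 already has a 3).
  So the only cell in column 2 that can hold 3 is (4,2).
  So (4,2) = 3.

6,3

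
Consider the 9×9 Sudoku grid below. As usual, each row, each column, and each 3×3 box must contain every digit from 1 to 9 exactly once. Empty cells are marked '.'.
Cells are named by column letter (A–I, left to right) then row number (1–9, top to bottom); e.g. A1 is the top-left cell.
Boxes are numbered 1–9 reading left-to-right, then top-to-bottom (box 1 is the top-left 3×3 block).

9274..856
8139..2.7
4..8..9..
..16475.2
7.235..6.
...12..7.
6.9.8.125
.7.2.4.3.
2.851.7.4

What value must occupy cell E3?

Cell E3 itself could take any of {3, 6, 7} by direct elimination.
Consider where 7 can go in column E.
E1 is out (row 1 already has a 7).
E2 is out (row 2 already has a 7).
E8 is out (row 8 already has a 7).
So the only cell in column E that can hold 7 is E3.
Therefore E3 = 7.

7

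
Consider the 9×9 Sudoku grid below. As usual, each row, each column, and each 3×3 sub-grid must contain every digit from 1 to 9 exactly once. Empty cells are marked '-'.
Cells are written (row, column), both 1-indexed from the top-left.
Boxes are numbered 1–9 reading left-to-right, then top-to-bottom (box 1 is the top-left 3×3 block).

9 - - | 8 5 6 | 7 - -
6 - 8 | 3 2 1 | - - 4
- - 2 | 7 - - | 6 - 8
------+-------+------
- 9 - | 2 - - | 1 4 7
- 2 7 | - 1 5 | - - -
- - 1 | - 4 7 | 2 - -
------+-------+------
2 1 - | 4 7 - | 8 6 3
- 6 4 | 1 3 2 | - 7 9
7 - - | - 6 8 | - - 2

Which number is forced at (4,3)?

6

Cell (4,3) itself could take any of {3, 5, 6} by direct elimination.
Consider where 6 can go in column 3.
(1,3) is out (row 1 already has a 6).
(7,3) is out (row 7 already has a 6).
(9,3) is out (row 9 already has a 6).
So the only cell in column 3 that can hold 6 is (4,3).
Therefore (4,3) = 6.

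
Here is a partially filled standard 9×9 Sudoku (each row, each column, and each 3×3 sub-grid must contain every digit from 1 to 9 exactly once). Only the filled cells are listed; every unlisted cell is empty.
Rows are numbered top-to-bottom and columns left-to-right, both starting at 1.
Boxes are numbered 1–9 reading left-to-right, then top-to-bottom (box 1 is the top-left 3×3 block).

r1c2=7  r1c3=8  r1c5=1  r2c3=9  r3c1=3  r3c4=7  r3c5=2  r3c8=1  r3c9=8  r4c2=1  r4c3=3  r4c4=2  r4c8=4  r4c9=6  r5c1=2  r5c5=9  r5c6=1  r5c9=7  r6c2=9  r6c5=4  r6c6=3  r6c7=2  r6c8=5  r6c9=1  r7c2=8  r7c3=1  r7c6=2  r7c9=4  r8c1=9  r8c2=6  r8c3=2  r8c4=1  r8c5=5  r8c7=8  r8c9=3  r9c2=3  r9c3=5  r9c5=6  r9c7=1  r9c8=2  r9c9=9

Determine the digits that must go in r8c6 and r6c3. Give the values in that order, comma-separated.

For r8c6:
  Consider where 4 can go in row 8.
  r8c8 is out (column 8 already has a 4).
  So the only cell in row 8 that can hold 4 is r8c6.
  So r8c6 = 4.
For r6c3:
  Consider where 7 can go in column 3.
  r3c3 is out (row 3 already has a 7).
  r5c3 is out (row 5 already has a 7).
  So the only cell in column 3 that can hold 7 is r6c3.
  So r6c3 = 7.

4,7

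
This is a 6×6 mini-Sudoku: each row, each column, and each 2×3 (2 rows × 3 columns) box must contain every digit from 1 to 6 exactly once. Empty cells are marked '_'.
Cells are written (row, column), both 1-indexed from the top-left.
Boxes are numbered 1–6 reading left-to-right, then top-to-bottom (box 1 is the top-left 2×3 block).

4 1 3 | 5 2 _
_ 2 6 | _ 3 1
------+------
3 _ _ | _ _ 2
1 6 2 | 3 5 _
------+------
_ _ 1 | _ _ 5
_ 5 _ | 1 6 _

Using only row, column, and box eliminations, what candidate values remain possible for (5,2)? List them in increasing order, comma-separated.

Row 5 already contains {1, 5}.
Column 2 already contains {1, 2, 5, 6}.
Its 2×3 block (box 5) already contains {1, 5}.
Removing those from 1–6 leaves {3, 4} as the candidates for (5,2).

3,4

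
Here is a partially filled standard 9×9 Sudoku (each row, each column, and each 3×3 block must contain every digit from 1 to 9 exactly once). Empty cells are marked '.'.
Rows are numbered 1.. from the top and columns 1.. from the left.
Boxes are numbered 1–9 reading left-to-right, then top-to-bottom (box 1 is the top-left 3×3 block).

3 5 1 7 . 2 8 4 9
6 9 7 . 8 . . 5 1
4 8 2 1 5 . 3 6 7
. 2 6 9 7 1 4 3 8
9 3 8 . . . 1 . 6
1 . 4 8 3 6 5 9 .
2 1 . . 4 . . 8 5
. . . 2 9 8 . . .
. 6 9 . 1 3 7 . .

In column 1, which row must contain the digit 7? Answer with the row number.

Consider where 7 can go in column 1.
row 4, column 1 is out (row 4 already has a 7).
row 9, column 1 is out (row 9 already has a 7).
So the only cell in column 1 that can hold 7 is row 8, column 1.
That is row 8.

8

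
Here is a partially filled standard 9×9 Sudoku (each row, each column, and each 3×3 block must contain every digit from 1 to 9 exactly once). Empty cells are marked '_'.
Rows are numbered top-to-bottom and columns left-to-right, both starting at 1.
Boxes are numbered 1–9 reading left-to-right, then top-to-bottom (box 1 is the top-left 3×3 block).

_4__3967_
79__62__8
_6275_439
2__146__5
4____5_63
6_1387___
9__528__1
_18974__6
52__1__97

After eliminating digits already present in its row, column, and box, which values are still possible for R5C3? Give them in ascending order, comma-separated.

7,9

Row 5 already contains {3, 4, 5, 6}.
Column 3 already contains {1, 2, 8}.
Its 3×3 block (box 4) already contains {1, 2, 4, 6}.
Removing those from 1–9 leaves {7, 9} as the candidates for R5C3.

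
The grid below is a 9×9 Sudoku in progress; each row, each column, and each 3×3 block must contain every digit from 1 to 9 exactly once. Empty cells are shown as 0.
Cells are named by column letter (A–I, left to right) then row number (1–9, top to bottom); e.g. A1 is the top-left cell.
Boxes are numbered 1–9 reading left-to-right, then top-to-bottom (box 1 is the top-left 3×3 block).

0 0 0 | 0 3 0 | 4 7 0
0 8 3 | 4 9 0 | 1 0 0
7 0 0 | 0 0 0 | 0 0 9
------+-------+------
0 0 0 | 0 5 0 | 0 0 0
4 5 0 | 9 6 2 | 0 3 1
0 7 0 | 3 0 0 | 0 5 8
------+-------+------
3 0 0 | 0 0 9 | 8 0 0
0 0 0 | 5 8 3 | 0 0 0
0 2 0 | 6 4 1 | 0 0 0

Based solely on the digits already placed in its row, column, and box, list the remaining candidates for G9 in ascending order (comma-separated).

3,5,7,9

Row 9 already contains {1, 2, 4, 6}.
Column G already contains {1, 4, 8}.
Its 3×3 block (box 9) already contains {8}.
Removing those from 1–9 leaves {3, 5, 7, 9} as the candidates for G9.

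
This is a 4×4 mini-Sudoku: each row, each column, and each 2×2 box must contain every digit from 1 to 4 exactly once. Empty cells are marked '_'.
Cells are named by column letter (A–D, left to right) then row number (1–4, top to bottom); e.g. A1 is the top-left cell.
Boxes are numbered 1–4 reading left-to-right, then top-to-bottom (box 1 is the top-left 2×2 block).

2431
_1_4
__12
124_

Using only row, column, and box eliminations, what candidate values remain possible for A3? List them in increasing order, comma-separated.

3,4

Row 3 already contains {1, 2}.
Column A already contains {1, 2}.
Its 2×2 block (box 3) already contains {1, 2}.
Removing those from 1–4 leaves {3, 4} as the candidates for A3.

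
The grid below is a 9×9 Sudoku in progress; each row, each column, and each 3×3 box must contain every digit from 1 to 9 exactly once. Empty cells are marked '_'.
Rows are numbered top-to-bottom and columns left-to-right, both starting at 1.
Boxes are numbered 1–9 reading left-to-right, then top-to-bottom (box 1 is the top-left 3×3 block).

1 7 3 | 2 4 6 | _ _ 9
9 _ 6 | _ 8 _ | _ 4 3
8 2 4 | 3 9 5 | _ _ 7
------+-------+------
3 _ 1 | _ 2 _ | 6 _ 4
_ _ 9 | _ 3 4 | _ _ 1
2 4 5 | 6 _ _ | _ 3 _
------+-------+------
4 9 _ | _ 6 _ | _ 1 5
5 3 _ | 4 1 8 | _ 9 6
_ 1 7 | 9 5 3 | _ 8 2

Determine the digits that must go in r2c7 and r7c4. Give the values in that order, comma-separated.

2,7

For r2c7:
  Consider where 2 can go in row 2.
  r2c2 is out (column 2 already has a 2).
  r2c4 is out (column 4 already has a 2).
  r2c6 is out (box 2 already has a 2).
  So the only cell in row 2 that can hold 2 is r2c7.
  So r2c7 = 2.
For r7c4:
  Row 7 already contains {1, 4, 5, 6, 9}.
  Column 4 already contains {2, 3, 4, 6, 9}.
  Its 3×3 block (box 8) already contains {1, 3, 4, 5, 6, 8, 9}.
  The only value from 1–9 not eliminated is 7, so r7c4 = 7.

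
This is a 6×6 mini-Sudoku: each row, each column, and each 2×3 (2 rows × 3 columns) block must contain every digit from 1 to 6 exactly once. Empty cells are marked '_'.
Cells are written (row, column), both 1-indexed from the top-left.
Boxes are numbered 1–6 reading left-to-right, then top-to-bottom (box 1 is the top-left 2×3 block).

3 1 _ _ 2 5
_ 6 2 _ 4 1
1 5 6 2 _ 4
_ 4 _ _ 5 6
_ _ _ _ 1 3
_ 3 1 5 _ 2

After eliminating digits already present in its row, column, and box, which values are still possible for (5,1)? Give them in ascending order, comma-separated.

Row 5 already contains {1, 3}.
Column 1 already contains {1, 3}.
Its 2×3 block (box 5) already contains {1, 3}.
Removing those from 1–6 leaves {2, 4, 5, 6} as the candidates for (5,1).

2,4,5,6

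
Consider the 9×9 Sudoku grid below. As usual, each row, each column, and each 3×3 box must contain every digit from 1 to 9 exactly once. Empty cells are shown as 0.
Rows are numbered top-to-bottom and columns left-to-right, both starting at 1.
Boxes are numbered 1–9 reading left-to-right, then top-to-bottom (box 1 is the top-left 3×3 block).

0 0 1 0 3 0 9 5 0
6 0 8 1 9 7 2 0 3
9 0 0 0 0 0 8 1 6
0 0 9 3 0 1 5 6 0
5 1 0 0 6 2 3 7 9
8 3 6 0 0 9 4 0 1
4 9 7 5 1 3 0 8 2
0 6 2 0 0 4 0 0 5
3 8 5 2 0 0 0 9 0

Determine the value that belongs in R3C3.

3

Cell R3C3 itself could take any of {3, 4} by direct elimination.
Consider where 3 can go in column 3.
R5C3 is out (row 5 already has a 3).
So the only cell in column 3 that can hold 3 is R3C3.
Therefore R3C3 = 3.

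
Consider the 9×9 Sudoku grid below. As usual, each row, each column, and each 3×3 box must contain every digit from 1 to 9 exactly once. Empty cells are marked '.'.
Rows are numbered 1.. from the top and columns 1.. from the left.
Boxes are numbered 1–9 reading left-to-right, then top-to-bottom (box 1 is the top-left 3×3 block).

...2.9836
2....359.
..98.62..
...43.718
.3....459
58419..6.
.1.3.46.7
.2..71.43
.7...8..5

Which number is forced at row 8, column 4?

5

Cell row 8, column 4 itself could take any of {5, 6, 9} by direct elimination.
Consider where 5 can go in column 4.
row 2, column 4 is out (row 2 already has a 5).
row 5, column 4 is out (row 5 already has a 5).
row 9, column 4 is out (row 9 already has a 5).
So the only cell in column 4 that can hold 5 is row 8, column 4.
Therefore row 8, column 4 = 5.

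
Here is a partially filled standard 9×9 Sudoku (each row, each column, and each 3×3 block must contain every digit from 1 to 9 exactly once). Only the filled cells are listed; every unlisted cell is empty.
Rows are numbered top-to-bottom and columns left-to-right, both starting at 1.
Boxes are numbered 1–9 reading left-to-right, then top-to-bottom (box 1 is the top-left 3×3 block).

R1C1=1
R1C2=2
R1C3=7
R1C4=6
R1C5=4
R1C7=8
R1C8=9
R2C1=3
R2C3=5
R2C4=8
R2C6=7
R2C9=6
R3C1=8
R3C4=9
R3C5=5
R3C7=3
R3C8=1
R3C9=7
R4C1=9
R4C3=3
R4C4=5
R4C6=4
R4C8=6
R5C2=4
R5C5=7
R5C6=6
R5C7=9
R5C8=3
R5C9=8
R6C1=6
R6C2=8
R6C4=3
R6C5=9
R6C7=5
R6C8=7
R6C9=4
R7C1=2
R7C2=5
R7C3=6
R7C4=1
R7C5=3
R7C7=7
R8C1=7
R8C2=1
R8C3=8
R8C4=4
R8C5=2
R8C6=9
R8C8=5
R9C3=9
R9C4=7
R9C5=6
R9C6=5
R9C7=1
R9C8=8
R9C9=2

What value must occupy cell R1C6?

3

Row 1 already contains {1, 2, 4, 6, 7, 8, 9}.
Column 6 already contains {4, 5, 6, 7, 9}.
Its 3×3 block (box 2) already contains {4, 5, 6, 7, 8, 9}.
The only value from 1–9 not eliminated is 3, so R1C6 = 3.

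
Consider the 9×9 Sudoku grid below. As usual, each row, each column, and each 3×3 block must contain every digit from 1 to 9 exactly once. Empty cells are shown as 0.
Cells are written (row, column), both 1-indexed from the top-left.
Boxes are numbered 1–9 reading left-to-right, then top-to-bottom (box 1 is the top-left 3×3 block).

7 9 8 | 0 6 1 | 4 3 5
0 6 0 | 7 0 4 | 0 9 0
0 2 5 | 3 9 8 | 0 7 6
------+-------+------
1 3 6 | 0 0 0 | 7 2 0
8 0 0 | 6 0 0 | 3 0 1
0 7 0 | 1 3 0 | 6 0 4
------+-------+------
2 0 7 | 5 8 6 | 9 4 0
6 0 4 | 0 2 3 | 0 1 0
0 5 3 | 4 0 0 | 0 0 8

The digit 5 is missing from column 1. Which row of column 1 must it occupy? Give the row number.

Consider where 5 can go in column 1.
(2,1) is out (box 1 already has a 5).
(3,1) is out (row 3 already has a 5).
(9,1) is out (row 9 already has a 5).
So the only cell in column 1 that can hold 5 is (6,1).
That is row 6.

6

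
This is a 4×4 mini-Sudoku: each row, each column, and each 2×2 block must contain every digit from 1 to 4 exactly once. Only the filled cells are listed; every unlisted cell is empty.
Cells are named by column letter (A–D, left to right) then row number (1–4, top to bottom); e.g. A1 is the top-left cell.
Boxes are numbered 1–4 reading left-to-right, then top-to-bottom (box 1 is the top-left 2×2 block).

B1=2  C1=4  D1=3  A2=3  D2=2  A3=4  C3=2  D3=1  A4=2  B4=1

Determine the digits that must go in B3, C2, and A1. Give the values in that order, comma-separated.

3,1,1

For B3:
  Row 3 already contains {1, 2, 4}.
  Column B already contains {1, 2}.
  Its 2×2 block (box 3) already contains {1, 2, 4}.
  The only value from 1–4 not eliminated is 3, so B3 = 3.
For C2:
  Row 2 already contains {2, 3}.
  Column C already contains {2, 4}.
  Its 2×2 block (box 2) already contains {2, 3, 4}.
  The only value from 1–4 not eliminated is 1, so C2 = 1.
For A1:
  Row 1 already contains {2, 3, 4}.
  Column A already contains {2, 3, 4}.
  Its 2×2 block (box 1) already contains {2, 3}.
  The only value from 1–4 not eliminated is 1, so A1 = 1.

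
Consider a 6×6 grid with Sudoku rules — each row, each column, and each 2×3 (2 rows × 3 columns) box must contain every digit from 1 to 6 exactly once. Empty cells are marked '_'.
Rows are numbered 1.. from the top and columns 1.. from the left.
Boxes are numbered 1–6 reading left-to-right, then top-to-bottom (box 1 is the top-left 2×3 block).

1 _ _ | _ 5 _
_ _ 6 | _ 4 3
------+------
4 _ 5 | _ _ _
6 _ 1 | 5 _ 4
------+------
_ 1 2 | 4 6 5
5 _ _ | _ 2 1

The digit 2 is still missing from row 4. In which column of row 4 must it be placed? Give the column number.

2

Consider where 2 can go in row 4.
row 4, column 5 is out (column 5 already has a 2).
So the only cell in row 4 that can hold 2 is row 4, column 2.
That is column 2.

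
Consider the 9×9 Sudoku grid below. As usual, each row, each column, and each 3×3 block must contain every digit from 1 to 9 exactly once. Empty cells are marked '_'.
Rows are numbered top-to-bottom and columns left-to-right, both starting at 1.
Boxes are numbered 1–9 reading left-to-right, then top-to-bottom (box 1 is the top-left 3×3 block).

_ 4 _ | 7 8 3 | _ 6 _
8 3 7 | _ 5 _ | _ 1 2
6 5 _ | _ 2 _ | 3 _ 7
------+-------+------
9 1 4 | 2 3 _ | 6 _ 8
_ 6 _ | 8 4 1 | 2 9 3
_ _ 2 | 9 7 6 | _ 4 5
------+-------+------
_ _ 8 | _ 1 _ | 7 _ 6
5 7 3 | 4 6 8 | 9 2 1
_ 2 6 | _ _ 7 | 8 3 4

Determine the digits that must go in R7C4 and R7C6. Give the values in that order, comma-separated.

For R7C4:
  Consider where 3 can go in box 8.
  R7C6 is out (column 6 already has a 3).
  R9C4 is out (row 9 already has a 3).
  R9C5 is out (row 9 already has a 3).
  So the only cell in box 8 that can hold 3 is R7C4.
  So R7C4 = 3.
For R7C6:
  Consider where 2 can go in box 8.
  R7C4 is out (column 4 already has a 2).
  R9C4 is out (row 9 already has a 2).
  R9C5 is out (row 9 already has a 2).
  So the only cell in box 8 that can hold 2 is R7C6.
  So R7C6 = 2.

3,2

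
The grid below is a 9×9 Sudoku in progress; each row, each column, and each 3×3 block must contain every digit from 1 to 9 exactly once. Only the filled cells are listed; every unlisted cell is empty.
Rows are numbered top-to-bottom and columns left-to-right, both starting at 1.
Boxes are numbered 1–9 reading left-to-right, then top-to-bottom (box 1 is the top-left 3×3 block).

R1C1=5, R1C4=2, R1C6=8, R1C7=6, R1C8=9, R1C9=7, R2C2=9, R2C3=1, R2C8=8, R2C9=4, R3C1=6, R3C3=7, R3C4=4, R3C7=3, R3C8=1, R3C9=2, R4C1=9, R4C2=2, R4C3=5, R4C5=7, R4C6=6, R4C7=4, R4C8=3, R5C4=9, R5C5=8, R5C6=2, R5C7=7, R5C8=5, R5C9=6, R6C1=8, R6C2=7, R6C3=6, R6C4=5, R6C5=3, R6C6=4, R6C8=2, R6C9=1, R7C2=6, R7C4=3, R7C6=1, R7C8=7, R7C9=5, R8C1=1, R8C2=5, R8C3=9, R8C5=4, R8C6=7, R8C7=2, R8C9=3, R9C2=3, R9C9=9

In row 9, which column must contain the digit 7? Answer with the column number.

Consider where 7 can go in row 9.
R9C3 is out (column 3 already has a 7). R9C4 is out (box 8 already has a 7). R9C5 is out (column 5 already has a 7). R9C6 is out (column 6 already has a 7). The remaining empty cells in row 9 are similarly blocked.
So the only cell in row 9 that can hold 7 is R9C1.
That is column 1.

1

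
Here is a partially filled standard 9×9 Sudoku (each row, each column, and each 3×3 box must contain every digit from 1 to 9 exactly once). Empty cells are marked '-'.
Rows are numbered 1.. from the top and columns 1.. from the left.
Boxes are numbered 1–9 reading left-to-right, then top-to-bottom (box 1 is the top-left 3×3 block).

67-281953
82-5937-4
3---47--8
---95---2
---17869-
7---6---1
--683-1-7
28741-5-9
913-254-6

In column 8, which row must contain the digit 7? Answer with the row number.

4

Consider where 7 can go in column 8.
row 2, column 8 is out (row 2 already has a 7). row 3, column 8 is out (row 3 already has a 7). row 6, column 8 is out (row 6 already has a 7). row 7, column 8 is out (row 7 already has a 7). The remaining empty cells in column 8 are similarly blocked.
So the only cell in column 8 that can hold 7 is row 4, column 8.
That is row 4.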